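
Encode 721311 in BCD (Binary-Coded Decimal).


Each digit → 4-bit binary:
  7 → 0111
  2 → 0010
  1 → 0001
  3 → 0011
  1 → 0001
  1 → 0001
= 0111 0010 0001 0011 0001 0001


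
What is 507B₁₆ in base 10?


Positional values:
Position 0: B × 16^0 = 11 × 1 = 11
Position 1: 7 × 16^1 = 7 × 16 = 112
Position 2: 0 × 16^2 = 0 × 256 = 0
Position 3: 5 × 16^3 = 5 × 4096 = 20480
Sum = 11 + 112 + 0 + 20480
= 20603


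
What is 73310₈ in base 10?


Positional values:
Position 0: 0 × 8^0 = 0
Position 1: 1 × 8^1 = 8
Position 2: 3 × 8^2 = 192
Position 3: 3 × 8^3 = 1536
Position 4: 7 × 8^4 = 28672
Sum = 0 + 8 + 192 + 1536 + 28672
= 30408


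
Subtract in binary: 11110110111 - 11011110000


Align and subtract column by column (LSB to MSB, borrowing when needed):
  11110110111
- 11011110000
  -----------
  col 0: (1 - 0 borrow-in) - 0 → 1 - 0 = 1, borrow out 0
  col 1: (1 - 0 borrow-in) - 0 → 1 - 0 = 1, borrow out 0
  col 2: (1 - 0 borrow-in) - 0 → 1 - 0 = 1, borrow out 0
  col 3: (0 - 0 borrow-in) - 0 → 0 - 0 = 0, borrow out 0
  col 4: (1 - 0 borrow-in) - 1 → 1 - 1 = 0, borrow out 0
  col 5: (1 - 0 borrow-in) - 1 → 1 - 1 = 0, borrow out 0
  col 6: (0 - 0 borrow-in) - 1 → borrow from next column: (0+2) - 1 = 1, borrow out 1
  col 7: (1 - 1 borrow-in) - 1 → borrow from next column: (0+2) - 1 = 1, borrow out 1
  col 8: (1 - 1 borrow-in) - 0 → 0 - 0 = 0, borrow out 0
  col 9: (1 - 0 borrow-in) - 1 → 1 - 1 = 0, borrow out 0
  col 10: (1 - 0 borrow-in) - 1 → 1 - 1 = 0, borrow out 0
Reading bits MSB→LSB: 00011000111
Strip leading zeros: 11000111
= 11000111


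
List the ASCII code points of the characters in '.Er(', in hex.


String: '.Er('  (4 characters)
Per-character ASCII lookup:
  '.': special character: '.' = 46 → 0x2E
  'E': uppercase starts at 65: 'E' = 65 + 4 = 69 → 0x45
  'r': lowercase starts at 97: 'r' = 97 + 17 = 114 → 0x72
  '(': special character: '(' = 40 → 0x28
= 0x2E 0x45 0x72 0x28


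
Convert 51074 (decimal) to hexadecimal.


Divide by 16 repeatedly:
51074 ÷ 16 = 3192 remainder 2 (2)
3192 ÷ 16 = 199 remainder 8 (8)
199 ÷ 16 = 12 remainder 7 (7)
12 ÷ 16 = 0 remainder 12 (C)
Reading remainders bottom-up:
= 0xC782


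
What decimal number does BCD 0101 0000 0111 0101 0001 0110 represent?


Each 4-bit group → digit:
  0101 → 5
  0000 → 0
  0111 → 7
  0101 → 5
  0001 → 1
  0110 → 6
= 507516


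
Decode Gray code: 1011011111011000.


Gray code: 1011011111011000
MSB stays the same: 1
Each subsequent bit = prev_binary XOR current_gray:
  B[1] = 1 XOR 0 = 1
  B[2] = 1 XOR 1 = 0
  B[3] = 0 XOR 1 = 1
  B[4] = 1 XOR 0 = 1
  B[5] = 1 XOR 1 = 0
  B[6] = 0 XOR 1 = 1
  B[7] = 1 XOR 1 = 0
  B[8] = 0 XOR 1 = 1
  B[9] = 1 XOR 1 = 0
  B[10] = 0 XOR 0 = 0
  B[11] = 0 XOR 1 = 1
  B[12] = 1 XOR 1 = 0
  B[13] = 0 XOR 0 = 0
  B[14] = 0 XOR 0 = 0
  B[15] = 0 XOR 0 = 0
= 1101101010010000 (55952 decimal)


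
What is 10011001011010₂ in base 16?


Group into 4-bit nibbles: 0010011001011010
  0010 = 2
  0110 = 6
  0101 = 5
  1010 = A
= 0x265A


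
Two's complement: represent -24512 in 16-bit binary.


Original: 0101111111000000
Step 1 - Invert all bits: 1010000000111111
Step 2 - Add 1: 1010000000111111 + 1
= 1010000001000000 (represents -24512)


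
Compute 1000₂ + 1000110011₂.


Align and add column by column (LSB to MSB, carry propagating):
  00000001000
+ 01000110011
  -----------
  col 0: 0 + 1 + 0 (carry in) = 1 → bit 1, carry out 0
  col 1: 0 + 1 + 0 (carry in) = 1 → bit 1, carry out 0
  col 2: 0 + 0 + 0 (carry in) = 0 → bit 0, carry out 0
  col 3: 1 + 0 + 0 (carry in) = 1 → bit 1, carry out 0
  col 4: 0 + 1 + 0 (carry in) = 1 → bit 1, carry out 0
  col 5: 0 + 1 + 0 (carry in) = 1 → bit 1, carry out 0
  col 6: 0 + 0 + 0 (carry in) = 0 → bit 0, carry out 0
  col 7: 0 + 0 + 0 (carry in) = 0 → bit 0, carry out 0
  col 8: 0 + 0 + 0 (carry in) = 0 → bit 0, carry out 0
  col 9: 0 + 1 + 0 (carry in) = 1 → bit 1, carry out 0
  col 10: 0 + 0 + 0 (carry in) = 0 → bit 0, carry out 0
Reading bits MSB→LSB: 01000111011
Strip leading zeros: 1000111011
= 1000111011


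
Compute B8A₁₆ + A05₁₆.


Align and add column by column (LSB to MSB, each column mod 16 with carry):
  0B8A
+ 0A05
  ----
  col 0: A(10) + 5(5) + 0 (carry in) = 15 → F(15), carry out 0
  col 1: 8(8) + 0(0) + 0 (carry in) = 8 → 8(8), carry out 0
  col 2: B(11) + A(10) + 0 (carry in) = 21 → 5(5), carry out 1
  col 3: 0(0) + 0(0) + 1 (carry in) = 1 → 1(1), carry out 0
Reading digits MSB→LSB: 158F
Strip leading zeros: 158F
= 0x158F


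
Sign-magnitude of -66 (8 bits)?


Sign bit: 1 (negative)
Magnitude: 66 = 1000010
= 11000010


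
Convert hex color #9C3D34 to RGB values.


Hex: #9C3D34
R = 9C₁₆ = 156
G = 3D₁₆ = 61
B = 34₁₆ = 52
= RGB(156, 61, 52)


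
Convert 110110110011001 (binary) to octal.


Group into 3-bit groups: 110110110011001
  110 = 6
  110 = 6
  110 = 6
  011 = 3
  001 = 1
= 0o66631


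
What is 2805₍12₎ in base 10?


Positional values (base 12):
  5 × 12^0 = 5 × 1 = 5
  0 × 12^1 = 0 × 12 = 0
  8 × 12^2 = 8 × 144 = 1152
  2 × 12^3 = 2 × 1728 = 3456
Sum = 5 + 0 + 1152 + 3456
= 4613


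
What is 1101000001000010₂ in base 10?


Positional values:
Bit 1: 1 × 2^1 = 2
Bit 6: 1 × 2^6 = 64
Bit 12: 1 × 2^12 = 4096
Bit 14: 1 × 2^14 = 16384
Bit 15: 1 × 2^15 = 32768
Sum = 2 + 64 + 4096 + 16384 + 32768
= 53314


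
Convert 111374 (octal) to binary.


Each octal digit → 3 binary bits:
  1 = 001
  1 = 001
  1 = 001
  3 = 011
  7 = 111
  4 = 100
Concatenate: 001 001 001 011 111 100
= 001001001011111100


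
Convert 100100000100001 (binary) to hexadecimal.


Group into 4-bit nibbles: 0100100000100001
  0100 = 4
  1000 = 8
  0010 = 2
  0001 = 1
= 0x4821


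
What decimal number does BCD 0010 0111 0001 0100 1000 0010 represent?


Each 4-bit group → digit:
  0010 → 2
  0111 → 7
  0001 → 1
  0100 → 4
  1000 → 8
  0010 → 2
= 271482


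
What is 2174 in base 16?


Divide by 16 repeatedly:
2174 ÷ 16 = 135 remainder 14 (E)
135 ÷ 16 = 8 remainder 7 (7)
8 ÷ 16 = 0 remainder 8 (8)
Reading remainders bottom-up:
= 0x87E


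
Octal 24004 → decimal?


Positional values:
Position 0: 4 × 8^0 = 4
Position 1: 0 × 8^1 = 0
Position 2: 0 × 8^2 = 0
Position 3: 4 × 8^3 = 2048
Position 4: 2 × 8^4 = 8192
Sum = 4 + 0 + 0 + 2048 + 8192
= 10244


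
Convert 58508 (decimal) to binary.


Divide by 2 repeatedly:
58508 ÷ 2 = 29254 remainder 0
29254 ÷ 2 = 14627 remainder 0
14627 ÷ 2 = 7313 remainder 1
7313 ÷ 2 = 3656 remainder 1
3656 ÷ 2 = 1828 remainder 0
1828 ÷ 2 = 914 remainder 0
914 ÷ 2 = 457 remainder 0
457 ÷ 2 = 228 remainder 1
228 ÷ 2 = 114 remainder 0
114 ÷ 2 = 57 remainder 0
57 ÷ 2 = 28 remainder 1
28 ÷ 2 = 14 remainder 0
14 ÷ 2 = 7 remainder 0
7 ÷ 2 = 3 remainder 1
3 ÷ 2 = 1 remainder 1
1 ÷ 2 = 0 remainder 1
Reading remainders bottom-up:
= 1110010010001100


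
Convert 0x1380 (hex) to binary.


Each hex digit → 4 binary bits:
  1 = 0001
  3 = 0011
  8 = 1000
  0 = 0000
Concatenate: 0001 0011 1000 0000
= 0001001110000000


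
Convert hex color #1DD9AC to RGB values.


Hex: #1DD9AC
R = 1D₁₆ = 29
G = D9₁₆ = 217
B = AC₁₆ = 172
= RGB(29, 217, 172)


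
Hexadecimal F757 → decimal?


Positional values:
Position 0: 7 × 16^0 = 7 × 1 = 7
Position 1: 5 × 16^1 = 5 × 16 = 80
Position 2: 7 × 16^2 = 7 × 256 = 1792
Position 3: F × 16^3 = 15 × 4096 = 61440
Sum = 7 + 80 + 1792 + 61440
= 63319


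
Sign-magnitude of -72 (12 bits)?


Sign bit: 1 (negative)
Magnitude: 72 = 00001001000
= 100001001000


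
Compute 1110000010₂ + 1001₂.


Align and add column by column (LSB to MSB, carry propagating):
  01110000010
+ 00000001001
  -----------
  col 0: 0 + 1 + 0 (carry in) = 1 → bit 1, carry out 0
  col 1: 1 + 0 + 0 (carry in) = 1 → bit 1, carry out 0
  col 2: 0 + 0 + 0 (carry in) = 0 → bit 0, carry out 0
  col 3: 0 + 1 + 0 (carry in) = 1 → bit 1, carry out 0
  col 4: 0 + 0 + 0 (carry in) = 0 → bit 0, carry out 0
  col 5: 0 + 0 + 0 (carry in) = 0 → bit 0, carry out 0
  col 6: 0 + 0 + 0 (carry in) = 0 → bit 0, carry out 0
  col 7: 1 + 0 + 0 (carry in) = 1 → bit 1, carry out 0
  col 8: 1 + 0 + 0 (carry in) = 1 → bit 1, carry out 0
  col 9: 1 + 0 + 0 (carry in) = 1 → bit 1, carry out 0
  col 10: 0 + 0 + 0 (carry in) = 0 → bit 0, carry out 0
Reading bits MSB→LSB: 01110001011
Strip leading zeros: 1110001011
= 1110001011


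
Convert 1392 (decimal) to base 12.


Divide by 12 repeatedly:
1392 ÷ 12 = 116 remainder 0
116 ÷ 12 = 9 remainder 8
9 ÷ 12 = 0 remainder 9
Reading remainders bottom-up:
= 980


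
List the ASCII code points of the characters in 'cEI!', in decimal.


String: 'cEI!'  (4 characters)
Per-character ASCII lookup:
  'c': lowercase starts at 97: 'c' = 97 + 2 = 99
  'E': uppercase starts at 65: 'E' = 65 + 4 = 69
  'I': uppercase starts at 65: 'I' = 65 + 8 = 73
  '!': special character: '!' = 33
= 99 69 73 33


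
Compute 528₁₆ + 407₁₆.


Align and add column by column (LSB to MSB, each column mod 16 with carry):
  0528
+ 0407
  ----
  col 0: 8(8) + 7(7) + 0 (carry in) = 15 → F(15), carry out 0
  col 1: 2(2) + 0(0) + 0 (carry in) = 2 → 2(2), carry out 0
  col 2: 5(5) + 4(4) + 0 (carry in) = 9 → 9(9), carry out 0
  col 3: 0(0) + 0(0) + 0 (carry in) = 0 → 0(0), carry out 0
Reading digits MSB→LSB: 092F
Strip leading zeros: 92F
= 0x92F


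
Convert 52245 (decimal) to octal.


Divide by 8 repeatedly:
52245 ÷ 8 = 6530 remainder 5
6530 ÷ 8 = 816 remainder 2
816 ÷ 8 = 102 remainder 0
102 ÷ 8 = 12 remainder 6
12 ÷ 8 = 1 remainder 4
1 ÷ 8 = 0 remainder 1
Reading remainders bottom-up:
= 0o146025


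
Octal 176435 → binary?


Each octal digit → 3 binary bits:
  1 = 001
  7 = 111
  6 = 110
  4 = 100
  3 = 011
  5 = 101
Concatenate: 001 111 110 100 011 101
= 001111110100011101


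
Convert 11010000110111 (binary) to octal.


Group into 3-bit groups: 011010000110111
  011 = 3
  010 = 2
  000 = 0
  110 = 6
  111 = 7
= 0o32067


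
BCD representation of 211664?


Each digit → 4-bit binary:
  2 → 0010
  1 → 0001
  1 → 0001
  6 → 0110
  6 → 0110
  4 → 0100
= 0010 0001 0001 0110 0110 0100


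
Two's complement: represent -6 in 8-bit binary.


Original: 00000110
Step 1 - Invert all bits: 11111001
Step 2 - Add 1: 11111001 + 1
= 11111010 (represents -6)


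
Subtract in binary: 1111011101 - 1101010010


Align and subtract column by column (LSB to MSB, borrowing when needed):
  1111011101
- 1101010010
  ----------
  col 0: (1 - 0 borrow-in) - 0 → 1 - 0 = 1, borrow out 0
  col 1: (0 - 0 borrow-in) - 1 → borrow from next column: (0+2) - 1 = 1, borrow out 1
  col 2: (1 - 1 borrow-in) - 0 → 0 - 0 = 0, borrow out 0
  col 3: (1 - 0 borrow-in) - 0 → 1 - 0 = 1, borrow out 0
  col 4: (1 - 0 borrow-in) - 1 → 1 - 1 = 0, borrow out 0
  col 5: (0 - 0 borrow-in) - 0 → 0 - 0 = 0, borrow out 0
  col 6: (1 - 0 borrow-in) - 1 → 1 - 1 = 0, borrow out 0
  col 7: (1 - 0 borrow-in) - 0 → 1 - 0 = 1, borrow out 0
  col 8: (1 - 0 borrow-in) - 1 → 1 - 1 = 0, borrow out 0
  col 9: (1 - 0 borrow-in) - 1 → 1 - 1 = 0, borrow out 0
Reading bits MSB→LSB: 0010001011
Strip leading zeros: 10001011
= 10001011


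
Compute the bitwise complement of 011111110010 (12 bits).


Original: 011111110010
Invert all bits:
  bit 0: 0 → 1
  bit 1: 1 → 0
  bit 2: 1 → 0
  bit 3: 1 → 0
  bit 4: 1 → 0
  bit 5: 1 → 0
  bit 6: 1 → 0
  bit 7: 1 → 0
  bit 8: 0 → 1
  bit 9: 0 → 1
  bit 10: 1 → 0
  bit 11: 0 → 1
= 100000001101


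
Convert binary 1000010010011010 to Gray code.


Binary: 1000010010011010
Gray code: G = B XOR (B >> 1)
B >> 1 = 0100001001001101
1000010010011010 XOR 0100001001001101:
  1 XOR 0 = 1
  0 XOR 1 = 1
  0 XOR 0 = 0
  0 XOR 0 = 0
  0 XOR 0 = 0
  1 XOR 0 = 1
  0 XOR 1 = 1
  0 XOR 0 = 0
  1 XOR 0 = 1
  0 XOR 1 = 1
  0 XOR 0 = 0
  1 XOR 0 = 1
  1 XOR 1 = 0
  0 XOR 1 = 1
  1 XOR 0 = 1
  0 XOR 1 = 1
= 1100011011010111


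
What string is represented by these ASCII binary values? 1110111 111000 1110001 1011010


Codes (binary): 1110111 111000 1110001 1011010
Per-code ASCII lookup:
  1110111 = 119  (range 97-122: lowercase, 119 - 97 = 22) → 'w'
  111000 = 56  (range 48-57: digits, 56 - 48 = 8) → '8'
  1110001 = 113  (range 97-122: lowercase, 113 - 97 = 16) → 'q'
  1011010 = 90  (range 65-90: uppercase, 90 - 65 = 25) → 'Z'
= 'w8qZ'


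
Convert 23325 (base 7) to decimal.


Positional values (base 7):
  5 × 7^0 = 5 × 1 = 5
  2 × 7^1 = 2 × 7 = 14
  3 × 7^2 = 3 × 49 = 147
  3 × 7^3 = 3 × 343 = 1029
  2 × 7^4 = 2 × 2401 = 4802
Sum = 5 + 14 + 147 + 1029 + 4802
= 5997


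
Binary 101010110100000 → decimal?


Positional values:
Bit 5: 1 × 2^5 = 32
Bit 7: 1 × 2^7 = 128
Bit 8: 1 × 2^8 = 256
Bit 10: 1 × 2^10 = 1024
Bit 12: 1 × 2^12 = 4096
Bit 14: 1 × 2^14 = 16384
Sum = 32 + 128 + 256 + 1024 + 4096 + 16384
= 21920


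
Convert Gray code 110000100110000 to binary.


Gray code: 110000100110000
MSB stays the same: 1
Each subsequent bit = prev_binary XOR current_gray:
  B[1] = 1 XOR 1 = 0
  B[2] = 0 XOR 0 = 0
  B[3] = 0 XOR 0 = 0
  B[4] = 0 XOR 0 = 0
  B[5] = 0 XOR 0 = 0
  B[6] = 0 XOR 1 = 1
  B[7] = 1 XOR 0 = 1
  B[8] = 1 XOR 0 = 1
  B[9] = 1 XOR 1 = 0
  B[10] = 0 XOR 1 = 1
  B[11] = 1 XOR 0 = 1
  B[12] = 1 XOR 0 = 1
  B[13] = 1 XOR 0 = 1
  B[14] = 1 XOR 0 = 1
= 100000111011111 (16863 decimal)


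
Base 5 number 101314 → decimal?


Positional values (base 5):
  4 × 5^0 = 4 × 1 = 4
  1 × 5^1 = 1 × 5 = 5
  3 × 5^2 = 3 × 25 = 75
  1 × 5^3 = 1 × 125 = 125
  0 × 5^4 = 0 × 625 = 0
  1 × 5^5 = 1 × 3125 = 3125
Sum = 4 + 5 + 75 + 125 + 0 + 3125
= 3334


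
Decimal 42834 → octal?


Divide by 8 repeatedly:
42834 ÷ 8 = 5354 remainder 2
5354 ÷ 8 = 669 remainder 2
669 ÷ 8 = 83 remainder 5
83 ÷ 8 = 10 remainder 3
10 ÷ 8 = 1 remainder 2
1 ÷ 8 = 0 remainder 1
Reading remainders bottom-up:
= 0o123522


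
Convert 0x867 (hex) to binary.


Each hex digit → 4 binary bits:
  8 = 1000
  6 = 0110
  7 = 0111
Concatenate: 1000 0110 0111
= 100001100111


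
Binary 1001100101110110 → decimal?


Positional values:
Bit 1: 1 × 2^1 = 2
Bit 2: 1 × 2^2 = 4
Bit 4: 1 × 2^4 = 16
Bit 5: 1 × 2^5 = 32
Bit 6: 1 × 2^6 = 64
Bit 8: 1 × 2^8 = 256
Bit 11: 1 × 2^11 = 2048
Bit 12: 1 × 2^12 = 4096
Bit 15: 1 × 2^15 = 32768
Sum = 2 + 4 + 16 + 32 + 64 + 256 + 2048 + 4096 + 32768
= 39286


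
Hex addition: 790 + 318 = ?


Align and add column by column (LSB to MSB, each column mod 16 with carry):
  0790
+ 0318
  ----
  col 0: 0(0) + 8(8) + 0 (carry in) = 8 → 8(8), carry out 0
  col 1: 9(9) + 1(1) + 0 (carry in) = 10 → A(10), carry out 0
  col 2: 7(7) + 3(3) + 0 (carry in) = 10 → A(10), carry out 0
  col 3: 0(0) + 0(0) + 0 (carry in) = 0 → 0(0), carry out 0
Reading digits MSB→LSB: 0AA8
Strip leading zeros: AA8
= 0xAA8


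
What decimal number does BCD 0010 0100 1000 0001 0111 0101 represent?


Each 4-bit group → digit:
  0010 → 2
  0100 → 4
  1000 → 8
  0001 → 1
  0111 → 7
  0101 → 5
= 248175


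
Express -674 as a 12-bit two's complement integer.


Original: 001010100010
Step 1 - Invert all bits: 110101011101
Step 2 - Add 1: 110101011101 + 1
= 110101011110 (represents -674)


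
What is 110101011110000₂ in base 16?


Group into 4-bit nibbles: 0110101011110000
  0110 = 6
  1010 = A
  1111 = F
  0000 = 0
= 0x6AF0


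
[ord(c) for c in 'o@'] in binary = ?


String: 'o@'  (2 characters)
Per-character ASCII lookup:
  'o': lowercase starts at 97: 'o' = 97 + 14 = 111 → 1101111
  '@': special character: '@' = 64 → 1000000
= 1101111 1000000


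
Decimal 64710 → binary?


Divide by 2 repeatedly:
64710 ÷ 2 = 32355 remainder 0
32355 ÷ 2 = 16177 remainder 1
16177 ÷ 2 = 8088 remainder 1
8088 ÷ 2 = 4044 remainder 0
4044 ÷ 2 = 2022 remainder 0
2022 ÷ 2 = 1011 remainder 0
1011 ÷ 2 = 505 remainder 1
505 ÷ 2 = 252 remainder 1
252 ÷ 2 = 126 remainder 0
126 ÷ 2 = 63 remainder 0
63 ÷ 2 = 31 remainder 1
31 ÷ 2 = 15 remainder 1
15 ÷ 2 = 7 remainder 1
7 ÷ 2 = 3 remainder 1
3 ÷ 2 = 1 remainder 1
1 ÷ 2 = 0 remainder 1
Reading remainders bottom-up:
= 1111110011000110


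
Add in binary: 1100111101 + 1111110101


Align and add column by column (LSB to MSB, carry propagating):
  01100111101
+ 01111110101
  -----------
  col 0: 1 + 1 + 0 (carry in) = 2 → bit 0, carry out 1
  col 1: 0 + 0 + 1 (carry in) = 1 → bit 1, carry out 0
  col 2: 1 + 1 + 0 (carry in) = 2 → bit 0, carry out 1
  col 3: 1 + 0 + 1 (carry in) = 2 → bit 0, carry out 1
  col 4: 1 + 1 + 1 (carry in) = 3 → bit 1, carry out 1
  col 5: 1 + 1 + 1 (carry in) = 3 → bit 1, carry out 1
  col 6: 0 + 1 + 1 (carry in) = 2 → bit 0, carry out 1
  col 7: 0 + 1 + 1 (carry in) = 2 → bit 0, carry out 1
  col 8: 1 + 1 + 1 (carry in) = 3 → bit 1, carry out 1
  col 9: 1 + 1 + 1 (carry in) = 3 → bit 1, carry out 1
  col 10: 0 + 0 + 1 (carry in) = 1 → bit 1, carry out 0
Reading bits MSB→LSB: 11100110010
Strip leading zeros: 11100110010
= 11100110010


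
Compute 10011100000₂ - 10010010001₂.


Align and subtract column by column (LSB to MSB, borrowing when needed):
  10011100000
- 10010010001
  -----------
  col 0: (0 - 0 borrow-in) - 1 → borrow from next column: (0+2) - 1 = 1, borrow out 1
  col 1: (0 - 1 borrow-in) - 0 → borrow from next column: (-1+2) - 0 = 1, borrow out 1
  col 2: (0 - 1 borrow-in) - 0 → borrow from next column: (-1+2) - 0 = 1, borrow out 1
  col 3: (0 - 1 borrow-in) - 0 → borrow from next column: (-1+2) - 0 = 1, borrow out 1
  col 4: (0 - 1 borrow-in) - 1 → borrow from next column: (-1+2) - 1 = 0, borrow out 1
  col 5: (1 - 1 borrow-in) - 0 → 0 - 0 = 0, borrow out 0
  col 6: (1 - 0 borrow-in) - 0 → 1 - 0 = 1, borrow out 0
  col 7: (1 - 0 borrow-in) - 1 → 1 - 1 = 0, borrow out 0
  col 8: (0 - 0 borrow-in) - 0 → 0 - 0 = 0, borrow out 0
  col 9: (0 - 0 borrow-in) - 0 → 0 - 0 = 0, borrow out 0
  col 10: (1 - 0 borrow-in) - 1 → 1 - 1 = 0, borrow out 0
Reading bits MSB→LSB: 00001001111
Strip leading zeros: 1001111
= 1001111


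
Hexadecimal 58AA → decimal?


Positional values:
Position 0: A × 16^0 = 10 × 1 = 10
Position 1: A × 16^1 = 10 × 16 = 160
Position 2: 8 × 16^2 = 8 × 256 = 2048
Position 3: 5 × 16^3 = 5 × 4096 = 20480
Sum = 10 + 160 + 2048 + 20480
= 22698


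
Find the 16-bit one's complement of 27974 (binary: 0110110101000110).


Original: 0110110101000110
Invert all bits:
  bit 0: 0 → 1
  bit 1: 1 → 0
  bit 2: 1 → 0
  bit 3: 0 → 1
  bit 4: 1 → 0
  bit 5: 1 → 0
  bit 6: 0 → 1
  bit 7: 1 → 0
  bit 8: 0 → 1
  bit 9: 1 → 0
  bit 10: 0 → 1
  bit 11: 0 → 1
  bit 12: 0 → 1
  bit 13: 1 → 0
  bit 14: 1 → 0
  bit 15: 0 → 1
= 1001001010111001


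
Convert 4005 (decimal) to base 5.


Divide by 5 repeatedly:
4005 ÷ 5 = 801 remainder 0
801 ÷ 5 = 160 remainder 1
160 ÷ 5 = 32 remainder 0
32 ÷ 5 = 6 remainder 2
6 ÷ 5 = 1 remainder 1
1 ÷ 5 = 0 remainder 1
Reading remainders bottom-up:
= 112010


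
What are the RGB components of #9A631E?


Hex: #9A631E
R = 9A₁₆ = 154
G = 63₁₆ = 99
B = 1E₁₆ = 30
= RGB(154, 99, 30)


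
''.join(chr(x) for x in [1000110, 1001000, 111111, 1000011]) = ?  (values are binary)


Codes (binary): 1000110 1001000 111111 1000011
Per-code ASCII lookup:
  1000110 = 70  (range 65-90: uppercase, 70 - 65 = 5) → 'F'
  1001000 = 72  (range 65-90: uppercase, 72 - 65 = 7) → 'H'
  111111 = 63  (special character) → '?'
  1000011 = 67  (range 65-90: uppercase, 67 - 65 = 2) → 'C'
= 'FH?C'


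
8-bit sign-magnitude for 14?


Sign bit: 0 (positive)
Magnitude: 14 = 0001110
= 00001110


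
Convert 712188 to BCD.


Each digit → 4-bit binary:
  7 → 0111
  1 → 0001
  2 → 0010
  1 → 0001
  8 → 1000
  8 → 1000
= 0111 0001 0010 0001 1000 1000


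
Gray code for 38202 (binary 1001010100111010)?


Binary: 1001010100111010
Gray code: G = B XOR (B >> 1)
B >> 1 = 0100101010011101
1001010100111010 XOR 0100101010011101:
  1 XOR 0 = 1
  0 XOR 1 = 1
  0 XOR 0 = 0
  1 XOR 0 = 1
  0 XOR 1 = 1
  1 XOR 0 = 1
  0 XOR 1 = 1
  1 XOR 0 = 1
  0 XOR 1 = 1
  0 XOR 0 = 0
  1 XOR 0 = 1
  1 XOR 1 = 0
  1 XOR 1 = 0
  0 XOR 1 = 1
  1 XOR 0 = 1
  0 XOR 1 = 1
= 1101111110100111


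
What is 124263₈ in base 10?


Positional values:
Position 0: 3 × 8^0 = 3
Position 1: 6 × 8^1 = 48
Position 2: 2 × 8^2 = 128
Position 3: 4 × 8^3 = 2048
Position 4: 2 × 8^4 = 8192
Position 5: 1 × 8^5 = 32768
Sum = 3 + 48 + 128 + 2048 + 8192 + 32768
= 43187


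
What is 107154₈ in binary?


Each octal digit → 3 binary bits:
  1 = 001
  0 = 000
  7 = 111
  1 = 001
  5 = 101
  4 = 100
Concatenate: 001 000 111 001 101 100
= 001000111001101100


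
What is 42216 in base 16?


Divide by 16 repeatedly:
42216 ÷ 16 = 2638 remainder 8 (8)
2638 ÷ 16 = 164 remainder 14 (E)
164 ÷ 16 = 10 remainder 4 (4)
10 ÷ 16 = 0 remainder 10 (A)
Reading remainders bottom-up:
= 0xA4E8


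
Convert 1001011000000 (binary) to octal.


Group into 3-bit groups: 001001011000000
  001 = 1
  001 = 1
  011 = 3
  000 = 0
  000 = 0
= 0o11300


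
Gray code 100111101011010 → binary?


Gray code: 100111101011010
MSB stays the same: 1
Each subsequent bit = prev_binary XOR current_gray:
  B[1] = 1 XOR 0 = 1
  B[2] = 1 XOR 0 = 1
  B[3] = 1 XOR 1 = 0
  B[4] = 0 XOR 1 = 1
  B[5] = 1 XOR 1 = 0
  B[6] = 0 XOR 1 = 1
  B[7] = 1 XOR 0 = 1
  B[8] = 1 XOR 1 = 0
  B[9] = 0 XOR 0 = 0
  B[10] = 0 XOR 1 = 1
  B[11] = 1 XOR 1 = 0
  B[12] = 0 XOR 0 = 0
  B[13] = 0 XOR 1 = 1
  B[14] = 1 XOR 0 = 1
= 111010110010011 (30099 decimal)


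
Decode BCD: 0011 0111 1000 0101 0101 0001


Each 4-bit group → digit:
  0011 → 3
  0111 → 7
  1000 → 8
  0101 → 5
  0101 → 5
  0001 → 1
= 378551


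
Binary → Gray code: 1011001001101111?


Binary: 1011001001101111
Gray code: G = B XOR (B >> 1)
B >> 1 = 0101100100110111
1011001001101111 XOR 0101100100110111:
  1 XOR 0 = 1
  0 XOR 1 = 1
  1 XOR 0 = 1
  1 XOR 1 = 0
  0 XOR 1 = 1
  0 XOR 0 = 0
  1 XOR 0 = 1
  0 XOR 1 = 1
  0 XOR 0 = 0
  1 XOR 0 = 1
  1 XOR 1 = 0
  0 XOR 1 = 1
  1 XOR 0 = 1
  1 XOR 1 = 0
  1 XOR 1 = 0
  1 XOR 1 = 0
= 1110101101011000


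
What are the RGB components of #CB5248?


Hex: #CB5248
R = CB₁₆ = 203
G = 52₁₆ = 82
B = 48₁₆ = 72
= RGB(203, 82, 72)


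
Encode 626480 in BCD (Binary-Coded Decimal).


Each digit → 4-bit binary:
  6 → 0110
  2 → 0010
  6 → 0110
  4 → 0100
  8 → 1000
  0 → 0000
= 0110 0010 0110 0100 1000 0000


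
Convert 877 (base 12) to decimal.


Positional values (base 12):
  7 × 12^0 = 7 × 1 = 7
  7 × 12^1 = 7 × 12 = 84
  8 × 12^2 = 8 × 144 = 1152
Sum = 7 + 84 + 1152
= 1243


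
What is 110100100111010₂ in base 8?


Group into 3-bit groups: 110100100111010
  110 = 6
  100 = 4
  100 = 4
  111 = 7
  010 = 2
= 0o64472


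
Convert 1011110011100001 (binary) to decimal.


Positional values:
Bit 0: 1 × 2^0 = 1
Bit 5: 1 × 2^5 = 32
Bit 6: 1 × 2^6 = 64
Bit 7: 1 × 2^7 = 128
Bit 10: 1 × 2^10 = 1024
Bit 11: 1 × 2^11 = 2048
Bit 12: 1 × 2^12 = 4096
Bit 13: 1 × 2^13 = 8192
Bit 15: 1 × 2^15 = 32768
Sum = 1 + 32 + 64 + 128 + 1024 + 2048 + 4096 + 8192 + 32768
= 48353


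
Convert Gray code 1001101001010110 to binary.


Gray code: 1001101001010110
MSB stays the same: 1
Each subsequent bit = prev_binary XOR current_gray:
  B[1] = 1 XOR 0 = 1
  B[2] = 1 XOR 0 = 1
  B[3] = 1 XOR 1 = 0
  B[4] = 0 XOR 1 = 1
  B[5] = 1 XOR 0 = 1
  B[6] = 1 XOR 1 = 0
  B[7] = 0 XOR 0 = 0
  B[8] = 0 XOR 0 = 0
  B[9] = 0 XOR 1 = 1
  B[10] = 1 XOR 0 = 1
  B[11] = 1 XOR 1 = 0
  B[12] = 0 XOR 0 = 0
  B[13] = 0 XOR 1 = 1
  B[14] = 1 XOR 1 = 0
  B[15] = 0 XOR 0 = 0
= 1110110001100100 (60516 decimal)


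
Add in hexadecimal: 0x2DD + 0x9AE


Align and add column by column (LSB to MSB, each column mod 16 with carry):
  02DD
+ 09AE
  ----
  col 0: D(13) + E(14) + 0 (carry in) = 27 → B(11), carry out 1
  col 1: D(13) + A(10) + 1 (carry in) = 24 → 8(8), carry out 1
  col 2: 2(2) + 9(9) + 1 (carry in) = 12 → C(12), carry out 0
  col 3: 0(0) + 0(0) + 0 (carry in) = 0 → 0(0), carry out 0
Reading digits MSB→LSB: 0C8B
Strip leading zeros: C8B
= 0xC8B


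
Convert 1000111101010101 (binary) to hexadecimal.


Group into 4-bit nibbles: 1000111101010101
  1000 = 8
  1111 = F
  0101 = 5
  0101 = 5
= 0x8F55


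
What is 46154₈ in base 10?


Positional values:
Position 0: 4 × 8^0 = 4
Position 1: 5 × 8^1 = 40
Position 2: 1 × 8^2 = 64
Position 3: 6 × 8^3 = 3072
Position 4: 4 × 8^4 = 16384
Sum = 4 + 40 + 64 + 3072 + 16384
= 19564


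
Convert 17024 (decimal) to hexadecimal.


Divide by 16 repeatedly:
17024 ÷ 16 = 1064 remainder 0 (0)
1064 ÷ 16 = 66 remainder 8 (8)
66 ÷ 16 = 4 remainder 2 (2)
4 ÷ 16 = 0 remainder 4 (4)
Reading remainders bottom-up:
= 0x4280


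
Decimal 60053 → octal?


Divide by 8 repeatedly:
60053 ÷ 8 = 7506 remainder 5
7506 ÷ 8 = 938 remainder 2
938 ÷ 8 = 117 remainder 2
117 ÷ 8 = 14 remainder 5
14 ÷ 8 = 1 remainder 6
1 ÷ 8 = 0 remainder 1
Reading remainders bottom-up:
= 0o165225


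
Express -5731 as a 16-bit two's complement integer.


Original: 0001011001100011
Step 1 - Invert all bits: 1110100110011100
Step 2 - Add 1: 1110100110011100 + 1
= 1110100110011101 (represents -5731)


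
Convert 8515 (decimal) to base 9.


Divide by 9 repeatedly:
8515 ÷ 9 = 946 remainder 1
946 ÷ 9 = 105 remainder 1
105 ÷ 9 = 11 remainder 6
11 ÷ 9 = 1 remainder 2
1 ÷ 9 = 0 remainder 1
Reading remainders bottom-up:
= 12611


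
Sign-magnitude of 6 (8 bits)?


Sign bit: 0 (positive)
Magnitude: 6 = 0000110
= 00000110


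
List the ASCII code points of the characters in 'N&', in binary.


String: 'N&'  (2 characters)
Per-character ASCII lookup:
  'N': uppercase starts at 65: 'N' = 65 + 13 = 78 → 1001110
  '&': special character: '&' = 38 → 100110
= 1001110 100110


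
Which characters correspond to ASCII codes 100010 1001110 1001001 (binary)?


Codes (binary): 100010 1001110 1001001
Per-code ASCII lookup:
  100010 = 34  (special character) → '"'
  1001110 = 78  (range 65-90: uppercase, 78 - 65 = 13) → 'N'
  1001001 = 73  (range 65-90: uppercase, 73 - 65 = 8) → 'I'
= '"NI'


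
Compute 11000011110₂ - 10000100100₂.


Align and subtract column by column (LSB to MSB, borrowing when needed):
  11000011110
- 10000100100
  -----------
  col 0: (0 - 0 borrow-in) - 0 → 0 - 0 = 0, borrow out 0
  col 1: (1 - 0 borrow-in) - 0 → 1 - 0 = 1, borrow out 0
  col 2: (1 - 0 borrow-in) - 1 → 1 - 1 = 0, borrow out 0
  col 3: (1 - 0 borrow-in) - 0 → 1 - 0 = 1, borrow out 0
  col 4: (1 - 0 borrow-in) - 0 → 1 - 0 = 1, borrow out 0
  col 5: (0 - 0 borrow-in) - 1 → borrow from next column: (0+2) - 1 = 1, borrow out 1
  col 6: (0 - 1 borrow-in) - 0 → borrow from next column: (-1+2) - 0 = 1, borrow out 1
  col 7: (0 - 1 borrow-in) - 0 → borrow from next column: (-1+2) - 0 = 1, borrow out 1
  col 8: (0 - 1 borrow-in) - 0 → borrow from next column: (-1+2) - 0 = 1, borrow out 1
  col 9: (1 - 1 borrow-in) - 0 → 0 - 0 = 0, borrow out 0
  col 10: (1 - 0 borrow-in) - 1 → 1 - 1 = 0, borrow out 0
Reading bits MSB→LSB: 00111111010
Strip leading zeros: 111111010
= 111111010


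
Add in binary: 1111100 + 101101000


Align and add column by column (LSB to MSB, carry propagating):
  0001111100
+ 0101101000
  ----------
  col 0: 0 + 0 + 0 (carry in) = 0 → bit 0, carry out 0
  col 1: 0 + 0 + 0 (carry in) = 0 → bit 0, carry out 0
  col 2: 1 + 0 + 0 (carry in) = 1 → bit 1, carry out 0
  col 3: 1 + 1 + 0 (carry in) = 2 → bit 0, carry out 1
  col 4: 1 + 0 + 1 (carry in) = 2 → bit 0, carry out 1
  col 5: 1 + 1 + 1 (carry in) = 3 → bit 1, carry out 1
  col 6: 1 + 1 + 1 (carry in) = 3 → bit 1, carry out 1
  col 7: 0 + 0 + 1 (carry in) = 1 → bit 1, carry out 0
  col 8: 0 + 1 + 0 (carry in) = 1 → bit 1, carry out 0
  col 9: 0 + 0 + 0 (carry in) = 0 → bit 0, carry out 0
Reading bits MSB→LSB: 0111100100
Strip leading zeros: 111100100
= 111100100


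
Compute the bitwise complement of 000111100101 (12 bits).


Original: 000111100101
Invert all bits:
  bit 0: 0 → 1
  bit 1: 0 → 1
  bit 2: 0 → 1
  bit 3: 1 → 0
  bit 4: 1 → 0
  bit 5: 1 → 0
  bit 6: 1 → 0
  bit 7: 0 → 1
  bit 8: 0 → 1
  bit 9: 1 → 0
  bit 10: 0 → 1
  bit 11: 1 → 0
= 111000011010


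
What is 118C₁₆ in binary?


Each hex digit → 4 binary bits:
  1 = 0001
  1 = 0001
  8 = 1000
  C = 1100
Concatenate: 0001 0001 1000 1100
= 0001000110001100


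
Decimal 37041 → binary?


Divide by 2 repeatedly:
37041 ÷ 2 = 18520 remainder 1
18520 ÷ 2 = 9260 remainder 0
9260 ÷ 2 = 4630 remainder 0
4630 ÷ 2 = 2315 remainder 0
2315 ÷ 2 = 1157 remainder 1
1157 ÷ 2 = 578 remainder 1
578 ÷ 2 = 289 remainder 0
289 ÷ 2 = 144 remainder 1
144 ÷ 2 = 72 remainder 0
72 ÷ 2 = 36 remainder 0
36 ÷ 2 = 18 remainder 0
18 ÷ 2 = 9 remainder 0
9 ÷ 2 = 4 remainder 1
4 ÷ 2 = 2 remainder 0
2 ÷ 2 = 1 remainder 0
1 ÷ 2 = 0 remainder 1
Reading remainders bottom-up:
= 1001000010110001


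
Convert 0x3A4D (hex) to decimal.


Positional values:
Position 0: D × 16^0 = 13 × 1 = 13
Position 1: 4 × 16^1 = 4 × 16 = 64
Position 2: A × 16^2 = 10 × 256 = 2560
Position 3: 3 × 16^3 = 3 × 4096 = 12288
Sum = 13 + 64 + 2560 + 12288
= 14925


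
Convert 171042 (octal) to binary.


Each octal digit → 3 binary bits:
  1 = 001
  7 = 111
  1 = 001
  0 = 000
  4 = 100
  2 = 010
Concatenate: 001 111 001 000 100 010
= 001111001000100010


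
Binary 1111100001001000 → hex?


Group into 4-bit nibbles: 1111100001001000
  1111 = F
  1000 = 8
  0100 = 4
  1000 = 8
= 0xF848


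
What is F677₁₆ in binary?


Each hex digit → 4 binary bits:
  F = 1111
  6 = 0110
  7 = 0111
  7 = 0111
Concatenate: 1111 0110 0111 0111
= 1111011001110111


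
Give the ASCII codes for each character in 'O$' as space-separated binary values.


String: 'O$'  (2 characters)
Per-character ASCII lookup:
  'O': uppercase starts at 65: 'O' = 65 + 14 = 79 → 1001111
  '$': special character: '$' = 36 → 100100
= 1001111 100100


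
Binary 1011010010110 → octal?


Group into 3-bit groups: 001011010010110
  001 = 1
  011 = 3
  010 = 2
  010 = 2
  110 = 6
= 0o13226


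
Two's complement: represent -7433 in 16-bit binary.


Original: 0001110100001001
Step 1 - Invert all bits: 1110001011110110
Step 2 - Add 1: 1110001011110110 + 1
= 1110001011110111 (represents -7433)


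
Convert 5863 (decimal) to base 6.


Divide by 6 repeatedly:
5863 ÷ 6 = 977 remainder 1
977 ÷ 6 = 162 remainder 5
162 ÷ 6 = 27 remainder 0
27 ÷ 6 = 4 remainder 3
4 ÷ 6 = 0 remainder 4
Reading remainders bottom-up:
= 43051


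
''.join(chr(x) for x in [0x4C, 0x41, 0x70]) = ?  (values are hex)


Codes (hex): 0x4C 0x41 0x70
Per-code ASCII lookup:
  0x4C = 76  (range 65-90: uppercase, 76 - 65 = 11) → 'L'
  0x41 = 65  (range 65-90: uppercase, 65 - 65 = 0) → 'A'
  0x70 = 112  (range 97-122: lowercase, 112 - 97 = 15) → 'p'
= 'LAp'


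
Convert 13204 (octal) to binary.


Each octal digit → 3 binary bits:
  1 = 001
  3 = 011
  2 = 010
  0 = 000
  4 = 100
Concatenate: 001 011 010 000 100
= 001011010000100


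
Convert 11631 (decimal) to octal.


Divide by 8 repeatedly:
11631 ÷ 8 = 1453 remainder 7
1453 ÷ 8 = 181 remainder 5
181 ÷ 8 = 22 remainder 5
22 ÷ 8 = 2 remainder 6
2 ÷ 8 = 0 remainder 2
Reading remainders bottom-up:
= 0o26557


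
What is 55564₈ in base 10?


Positional values:
Position 0: 4 × 8^0 = 4
Position 1: 6 × 8^1 = 48
Position 2: 5 × 8^2 = 320
Position 3: 5 × 8^3 = 2560
Position 4: 5 × 8^4 = 20480
Sum = 4 + 48 + 320 + 2560 + 20480
= 23412


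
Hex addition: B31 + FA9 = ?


Align and add column by column (LSB to MSB, each column mod 16 with carry):
  0B31
+ 0FA9
  ----
  col 0: 1(1) + 9(9) + 0 (carry in) = 10 → A(10), carry out 0
  col 1: 3(3) + A(10) + 0 (carry in) = 13 → D(13), carry out 0
  col 2: B(11) + F(15) + 0 (carry in) = 26 → A(10), carry out 1
  col 3: 0(0) + 0(0) + 1 (carry in) = 1 → 1(1), carry out 0
Reading digits MSB→LSB: 1ADA
Strip leading zeros: 1ADA
= 0x1ADA


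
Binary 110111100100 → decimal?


Positional values:
Bit 2: 1 × 2^2 = 4
Bit 5: 1 × 2^5 = 32
Bit 6: 1 × 2^6 = 64
Bit 7: 1 × 2^7 = 128
Bit 8: 1 × 2^8 = 256
Bit 10: 1 × 2^10 = 1024
Bit 11: 1 × 2^11 = 2048
Sum = 4 + 32 + 64 + 128 + 256 + 1024 + 2048
= 3556


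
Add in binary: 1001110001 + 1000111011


Align and add column by column (LSB to MSB, carry propagating):
  01001110001
+ 01000111011
  -----------
  col 0: 1 + 1 + 0 (carry in) = 2 → bit 0, carry out 1
  col 1: 0 + 1 + 1 (carry in) = 2 → bit 0, carry out 1
  col 2: 0 + 0 + 1 (carry in) = 1 → bit 1, carry out 0
  col 3: 0 + 1 + 0 (carry in) = 1 → bit 1, carry out 0
  col 4: 1 + 1 + 0 (carry in) = 2 → bit 0, carry out 1
  col 5: 1 + 1 + 1 (carry in) = 3 → bit 1, carry out 1
  col 6: 1 + 0 + 1 (carry in) = 2 → bit 0, carry out 1
  col 7: 0 + 0 + 1 (carry in) = 1 → bit 1, carry out 0
  col 8: 0 + 0 + 0 (carry in) = 0 → bit 0, carry out 0
  col 9: 1 + 1 + 0 (carry in) = 2 → bit 0, carry out 1
  col 10: 0 + 0 + 1 (carry in) = 1 → bit 1, carry out 0
Reading bits MSB→LSB: 10010101100
Strip leading zeros: 10010101100
= 10010101100


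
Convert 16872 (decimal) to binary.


Divide by 2 repeatedly:
16872 ÷ 2 = 8436 remainder 0
8436 ÷ 2 = 4218 remainder 0
4218 ÷ 2 = 2109 remainder 0
2109 ÷ 2 = 1054 remainder 1
1054 ÷ 2 = 527 remainder 0
527 ÷ 2 = 263 remainder 1
263 ÷ 2 = 131 remainder 1
131 ÷ 2 = 65 remainder 1
65 ÷ 2 = 32 remainder 1
32 ÷ 2 = 16 remainder 0
16 ÷ 2 = 8 remainder 0
8 ÷ 2 = 4 remainder 0
4 ÷ 2 = 2 remainder 0
2 ÷ 2 = 1 remainder 0
1 ÷ 2 = 0 remainder 1
Reading remainders bottom-up:
= 100000111101000


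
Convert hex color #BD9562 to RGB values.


Hex: #BD9562
R = BD₁₆ = 189
G = 95₁₆ = 149
B = 62₁₆ = 98
= RGB(189, 149, 98)


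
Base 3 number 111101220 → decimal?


Positional values (base 3):
  0 × 3^0 = 0 × 1 = 0
  2 × 3^1 = 2 × 3 = 6
  2 × 3^2 = 2 × 9 = 18
  1 × 3^3 = 1 × 27 = 27
  0 × 3^4 = 0 × 81 = 0
  1 × 3^5 = 1 × 243 = 243
  1 × 3^6 = 1 × 729 = 729
  1 × 3^7 = 1 × 2187 = 2187
  1 × 3^8 = 1 × 6561 = 6561
Sum = 0 + 6 + 18 + 27 + 0 + 243 + 729 + 2187 + 6561
= 9771


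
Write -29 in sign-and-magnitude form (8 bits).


Sign bit: 1 (negative)
Magnitude: 29 = 0011101
= 10011101


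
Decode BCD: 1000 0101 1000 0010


Each 4-bit group → digit:
  1000 → 8
  0101 → 5
  1000 → 8
  0010 → 2
= 8582


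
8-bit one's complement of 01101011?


Original: 01101011
Invert all bits:
  bit 0: 0 → 1
  bit 1: 1 → 0
  bit 2: 1 → 0
  bit 3: 0 → 1
  bit 4: 1 → 0
  bit 5: 0 → 1
  bit 6: 1 → 0
  bit 7: 1 → 0
= 10010100


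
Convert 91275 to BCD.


Each digit → 4-bit binary:
  9 → 1001
  1 → 0001
  2 → 0010
  7 → 0111
  5 → 0101
= 1001 0001 0010 0111 0101


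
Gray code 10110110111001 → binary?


Gray code: 10110110111001
MSB stays the same: 1
Each subsequent bit = prev_binary XOR current_gray:
  B[1] = 1 XOR 0 = 1
  B[2] = 1 XOR 1 = 0
  B[3] = 0 XOR 1 = 1
  B[4] = 1 XOR 0 = 1
  B[5] = 1 XOR 1 = 0
  B[6] = 0 XOR 1 = 1
  B[7] = 1 XOR 0 = 1
  B[8] = 1 XOR 1 = 0
  B[9] = 0 XOR 1 = 1
  B[10] = 1 XOR 1 = 0
  B[11] = 0 XOR 0 = 0
  B[12] = 0 XOR 0 = 0
  B[13] = 0 XOR 1 = 1
= 11011011010001 (14033 decimal)


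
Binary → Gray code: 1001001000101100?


Binary: 1001001000101100
Gray code: G = B XOR (B >> 1)
B >> 1 = 0100100100010110
1001001000101100 XOR 0100100100010110:
  1 XOR 0 = 1
  0 XOR 1 = 1
  0 XOR 0 = 0
  1 XOR 0 = 1
  0 XOR 1 = 1
  0 XOR 0 = 0
  1 XOR 0 = 1
  0 XOR 1 = 1
  0 XOR 0 = 0
  0 XOR 0 = 0
  1 XOR 0 = 1
  0 XOR 1 = 1
  1 XOR 0 = 1
  1 XOR 1 = 0
  0 XOR 1 = 1
  0 XOR 0 = 0
= 1101101100111010


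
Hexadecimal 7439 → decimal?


Positional values:
Position 0: 9 × 16^0 = 9 × 1 = 9
Position 1: 3 × 16^1 = 3 × 16 = 48
Position 2: 4 × 16^2 = 4 × 256 = 1024
Position 3: 7 × 16^3 = 7 × 4096 = 28672
Sum = 9 + 48 + 1024 + 28672
= 29753


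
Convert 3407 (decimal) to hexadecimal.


Divide by 16 repeatedly:
3407 ÷ 16 = 212 remainder 15 (F)
212 ÷ 16 = 13 remainder 4 (4)
13 ÷ 16 = 0 remainder 13 (D)
Reading remainders bottom-up:
= 0xD4F


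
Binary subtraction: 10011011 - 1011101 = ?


Align and subtract column by column (LSB to MSB, borrowing when needed):
  10011011
- 01011101
  --------
  col 0: (1 - 0 borrow-in) - 1 → 1 - 1 = 0, borrow out 0
  col 1: (1 - 0 borrow-in) - 0 → 1 - 0 = 1, borrow out 0
  col 2: (0 - 0 borrow-in) - 1 → borrow from next column: (0+2) - 1 = 1, borrow out 1
  col 3: (1 - 1 borrow-in) - 1 → borrow from next column: (0+2) - 1 = 1, borrow out 1
  col 4: (1 - 1 borrow-in) - 1 → borrow from next column: (0+2) - 1 = 1, borrow out 1
  col 5: (0 - 1 borrow-in) - 0 → borrow from next column: (-1+2) - 0 = 1, borrow out 1
  col 6: (0 - 1 borrow-in) - 1 → borrow from next column: (-1+2) - 1 = 0, borrow out 1
  col 7: (1 - 1 borrow-in) - 0 → 0 - 0 = 0, borrow out 0
Reading bits MSB→LSB: 00111110
Strip leading zeros: 111110
= 111110


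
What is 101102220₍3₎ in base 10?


Positional values (base 3):
  0 × 3^0 = 0 × 1 = 0
  2 × 3^1 = 2 × 3 = 6
  2 × 3^2 = 2 × 9 = 18
  2 × 3^3 = 2 × 27 = 54
  0 × 3^4 = 0 × 81 = 0
  1 × 3^5 = 1 × 243 = 243
  1 × 3^6 = 1 × 729 = 729
  0 × 3^7 = 0 × 2187 = 0
  1 × 3^8 = 1 × 6561 = 6561
Sum = 0 + 6 + 18 + 54 + 0 + 243 + 729 + 0 + 6561
= 7611


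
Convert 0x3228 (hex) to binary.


Each hex digit → 4 binary bits:
  3 = 0011
  2 = 0010
  2 = 0010
  8 = 1000
Concatenate: 0011 0010 0010 1000
= 0011001000101000


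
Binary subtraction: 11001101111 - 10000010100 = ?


Align and subtract column by column (LSB to MSB, borrowing when needed):
  11001101111
- 10000010100
  -----------
  col 0: (1 - 0 borrow-in) - 0 → 1 - 0 = 1, borrow out 0
  col 1: (1 - 0 borrow-in) - 0 → 1 - 0 = 1, borrow out 0
  col 2: (1 - 0 borrow-in) - 1 → 1 - 1 = 0, borrow out 0
  col 3: (1 - 0 borrow-in) - 0 → 1 - 0 = 1, borrow out 0
  col 4: (0 - 0 borrow-in) - 1 → borrow from next column: (0+2) - 1 = 1, borrow out 1
  col 5: (1 - 1 borrow-in) - 0 → 0 - 0 = 0, borrow out 0
  col 6: (1 - 0 borrow-in) - 0 → 1 - 0 = 1, borrow out 0
  col 7: (0 - 0 borrow-in) - 0 → 0 - 0 = 0, borrow out 0
  col 8: (0 - 0 borrow-in) - 0 → 0 - 0 = 0, borrow out 0
  col 9: (1 - 0 borrow-in) - 0 → 1 - 0 = 1, borrow out 0
  col 10: (1 - 0 borrow-in) - 1 → 1 - 1 = 0, borrow out 0
Reading bits MSB→LSB: 01001011011
Strip leading zeros: 1001011011
= 1001011011


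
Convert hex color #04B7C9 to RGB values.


Hex: #04B7C9
R = 04₁₆ = 4
G = B7₁₆ = 183
B = C9₁₆ = 201
= RGB(4, 183, 201)


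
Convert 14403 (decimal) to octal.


Divide by 8 repeatedly:
14403 ÷ 8 = 1800 remainder 3
1800 ÷ 8 = 225 remainder 0
225 ÷ 8 = 28 remainder 1
28 ÷ 8 = 3 remainder 4
3 ÷ 8 = 0 remainder 3
Reading remainders bottom-up:
= 0o34103


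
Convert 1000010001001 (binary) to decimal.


Positional values:
Bit 0: 1 × 2^0 = 1
Bit 3: 1 × 2^3 = 8
Bit 7: 1 × 2^7 = 128
Bit 12: 1 × 2^12 = 4096
Sum = 1 + 8 + 128 + 4096
= 4233


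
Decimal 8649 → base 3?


Divide by 3 repeatedly:
8649 ÷ 3 = 2883 remainder 0
2883 ÷ 3 = 961 remainder 0
961 ÷ 3 = 320 remainder 1
320 ÷ 3 = 106 remainder 2
106 ÷ 3 = 35 remainder 1
35 ÷ 3 = 11 remainder 2
11 ÷ 3 = 3 remainder 2
3 ÷ 3 = 1 remainder 0
1 ÷ 3 = 0 remainder 1
Reading remainders bottom-up:
= 102212100


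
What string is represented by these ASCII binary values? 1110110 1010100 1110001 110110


Codes (binary): 1110110 1010100 1110001 110110
Per-code ASCII lookup:
  1110110 = 118  (range 97-122: lowercase, 118 - 97 = 21) → 'v'
  1010100 = 84  (range 65-90: uppercase, 84 - 65 = 19) → 'T'
  1110001 = 113  (range 97-122: lowercase, 113 - 97 = 16) → 'q'
  110110 = 54  (range 48-57: digits, 54 - 48 = 6) → '6'
= 'vTq6'
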